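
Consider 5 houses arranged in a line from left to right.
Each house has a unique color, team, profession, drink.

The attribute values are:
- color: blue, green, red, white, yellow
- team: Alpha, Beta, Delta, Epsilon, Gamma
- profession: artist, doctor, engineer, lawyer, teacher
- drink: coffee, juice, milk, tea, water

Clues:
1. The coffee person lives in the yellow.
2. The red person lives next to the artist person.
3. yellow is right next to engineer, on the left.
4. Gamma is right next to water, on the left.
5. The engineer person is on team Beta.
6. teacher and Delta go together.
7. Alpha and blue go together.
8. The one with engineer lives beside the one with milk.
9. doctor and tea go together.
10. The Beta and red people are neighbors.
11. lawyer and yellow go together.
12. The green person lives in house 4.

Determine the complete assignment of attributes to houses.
Solution:

House | Color | Team | Profession | Drink
-----------------------------------------
  1   | yellow | Gamma | lawyer | coffee
  2   | white | Beta | engineer | water
  3   | red | Delta | teacher | milk
  4   | green | Epsilon | artist | juice
  5   | blue | Alpha | doctor | tea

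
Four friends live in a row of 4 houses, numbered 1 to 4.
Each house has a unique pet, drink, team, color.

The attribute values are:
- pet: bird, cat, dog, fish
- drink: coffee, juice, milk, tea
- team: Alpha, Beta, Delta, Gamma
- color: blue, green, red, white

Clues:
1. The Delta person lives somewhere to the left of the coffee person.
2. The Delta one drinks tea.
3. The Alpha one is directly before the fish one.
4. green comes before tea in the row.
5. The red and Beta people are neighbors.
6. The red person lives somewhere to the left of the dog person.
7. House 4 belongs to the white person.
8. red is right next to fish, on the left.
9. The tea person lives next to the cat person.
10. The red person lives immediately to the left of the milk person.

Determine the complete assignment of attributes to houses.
Solution:

House | Pet | Drink | Team | Color
----------------------------------
  1   | bird | juice | Alpha | red
  2   | fish | milk | Beta | green
  3   | dog | tea | Delta | blue
  4   | cat | coffee | Gamma | white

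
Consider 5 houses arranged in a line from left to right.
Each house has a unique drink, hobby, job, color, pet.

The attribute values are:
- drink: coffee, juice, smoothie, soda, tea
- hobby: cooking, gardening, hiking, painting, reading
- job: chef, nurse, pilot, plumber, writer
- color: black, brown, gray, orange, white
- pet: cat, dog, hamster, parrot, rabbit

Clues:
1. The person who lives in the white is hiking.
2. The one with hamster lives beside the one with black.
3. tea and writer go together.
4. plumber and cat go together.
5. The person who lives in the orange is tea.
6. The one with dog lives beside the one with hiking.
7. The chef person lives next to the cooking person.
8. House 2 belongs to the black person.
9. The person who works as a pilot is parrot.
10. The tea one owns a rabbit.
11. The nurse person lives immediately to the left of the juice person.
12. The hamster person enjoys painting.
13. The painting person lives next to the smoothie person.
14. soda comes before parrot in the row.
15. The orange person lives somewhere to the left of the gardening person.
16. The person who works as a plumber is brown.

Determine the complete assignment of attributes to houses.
Solution:

House | Drink | Hobby | Job | Color | Pet
-----------------------------------------
  1   | soda | painting | chef | gray | hamster
  2   | smoothie | cooking | nurse | black | dog
  3   | juice | hiking | pilot | white | parrot
  4   | tea | reading | writer | orange | rabbit
  5   | coffee | gardening | plumber | brown | cat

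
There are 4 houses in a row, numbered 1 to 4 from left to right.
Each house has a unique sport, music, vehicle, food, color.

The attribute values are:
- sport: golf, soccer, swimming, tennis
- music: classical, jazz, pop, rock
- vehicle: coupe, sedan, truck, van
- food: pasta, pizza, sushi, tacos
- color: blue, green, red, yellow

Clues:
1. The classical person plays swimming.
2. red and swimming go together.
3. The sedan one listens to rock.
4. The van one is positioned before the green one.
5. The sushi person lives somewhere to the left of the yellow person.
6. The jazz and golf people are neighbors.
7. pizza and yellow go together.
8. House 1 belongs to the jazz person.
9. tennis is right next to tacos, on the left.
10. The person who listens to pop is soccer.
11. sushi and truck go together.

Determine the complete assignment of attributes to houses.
Solution:

House | Sport | Music | Vehicle | Food | Color
----------------------------------------------
  1   | tennis | jazz | van | pasta | blue
  2   | golf | rock | sedan | tacos | green
  3   | swimming | classical | truck | sushi | red
  4   | soccer | pop | coupe | pizza | yellow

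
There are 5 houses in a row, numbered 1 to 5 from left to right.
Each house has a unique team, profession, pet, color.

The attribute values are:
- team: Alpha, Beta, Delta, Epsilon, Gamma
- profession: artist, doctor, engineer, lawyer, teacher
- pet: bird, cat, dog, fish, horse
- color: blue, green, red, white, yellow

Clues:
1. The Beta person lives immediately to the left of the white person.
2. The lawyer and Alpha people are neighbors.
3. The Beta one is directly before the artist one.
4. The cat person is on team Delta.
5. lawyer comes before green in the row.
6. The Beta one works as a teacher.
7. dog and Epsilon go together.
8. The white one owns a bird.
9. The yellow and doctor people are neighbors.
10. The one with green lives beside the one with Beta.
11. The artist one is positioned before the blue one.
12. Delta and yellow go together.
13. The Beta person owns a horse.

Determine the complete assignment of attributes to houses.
Solution:

House | Team | Profession | Pet | Color
---------------------------------------
  1   | Delta | lawyer | cat | yellow
  2   | Alpha | doctor | fish | green
  3   | Beta | teacher | horse | red
  4   | Gamma | artist | bird | white
  5   | Epsilon | engineer | dog | blue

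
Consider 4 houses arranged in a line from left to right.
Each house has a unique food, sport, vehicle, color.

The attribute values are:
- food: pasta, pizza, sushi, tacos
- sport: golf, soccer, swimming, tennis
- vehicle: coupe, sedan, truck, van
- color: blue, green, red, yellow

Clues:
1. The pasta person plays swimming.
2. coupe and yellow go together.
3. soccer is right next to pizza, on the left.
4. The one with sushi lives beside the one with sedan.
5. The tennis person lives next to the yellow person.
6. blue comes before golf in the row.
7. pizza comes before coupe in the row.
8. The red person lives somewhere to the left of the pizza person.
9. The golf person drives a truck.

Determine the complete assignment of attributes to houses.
Solution:

House | Food | Sport | Vehicle | Color
--------------------------------------
  1   | sushi | soccer | van | red
  2   | pizza | tennis | sedan | blue
  3   | pasta | swimming | coupe | yellow
  4   | tacos | golf | truck | green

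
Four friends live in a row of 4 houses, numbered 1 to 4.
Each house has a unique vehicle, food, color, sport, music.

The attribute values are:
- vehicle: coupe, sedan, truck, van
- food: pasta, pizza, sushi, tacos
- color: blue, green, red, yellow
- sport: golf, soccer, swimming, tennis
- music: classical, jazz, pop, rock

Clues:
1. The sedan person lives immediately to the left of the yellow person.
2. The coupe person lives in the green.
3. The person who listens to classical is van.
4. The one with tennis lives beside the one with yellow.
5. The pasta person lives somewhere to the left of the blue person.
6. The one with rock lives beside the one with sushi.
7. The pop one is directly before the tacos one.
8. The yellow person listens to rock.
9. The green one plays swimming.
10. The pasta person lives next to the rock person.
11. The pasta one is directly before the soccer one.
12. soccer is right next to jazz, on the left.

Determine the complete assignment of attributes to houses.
Solution:

House | Vehicle | Food | Color | Sport | Music
----------------------------------------------
  1   | sedan | pasta | red | tennis | pop
  2   | truck | tacos | yellow | soccer | rock
  3   | coupe | sushi | green | swimming | jazz
  4   | van | pizza | blue | golf | classical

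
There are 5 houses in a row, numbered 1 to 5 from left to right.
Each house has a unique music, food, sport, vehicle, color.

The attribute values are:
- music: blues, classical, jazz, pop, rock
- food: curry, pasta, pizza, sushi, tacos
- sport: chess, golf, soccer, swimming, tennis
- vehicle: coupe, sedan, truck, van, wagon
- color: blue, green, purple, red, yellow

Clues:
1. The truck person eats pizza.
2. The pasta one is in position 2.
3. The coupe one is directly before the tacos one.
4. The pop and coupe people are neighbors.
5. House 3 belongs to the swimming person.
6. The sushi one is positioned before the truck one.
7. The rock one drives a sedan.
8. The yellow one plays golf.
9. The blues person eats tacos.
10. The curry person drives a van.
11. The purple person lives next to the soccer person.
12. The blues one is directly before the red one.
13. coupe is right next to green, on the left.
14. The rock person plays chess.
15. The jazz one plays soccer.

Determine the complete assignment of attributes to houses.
Solution:

House | Music | Food | Sport | Vehicle | Color
----------------------------------------------
  1   | pop | curry | tennis | van | purple
  2   | jazz | pasta | soccer | coupe | blue
  3   | blues | tacos | swimming | wagon | green
  4   | rock | sushi | chess | sedan | red
  5   | classical | pizza | golf | truck | yellow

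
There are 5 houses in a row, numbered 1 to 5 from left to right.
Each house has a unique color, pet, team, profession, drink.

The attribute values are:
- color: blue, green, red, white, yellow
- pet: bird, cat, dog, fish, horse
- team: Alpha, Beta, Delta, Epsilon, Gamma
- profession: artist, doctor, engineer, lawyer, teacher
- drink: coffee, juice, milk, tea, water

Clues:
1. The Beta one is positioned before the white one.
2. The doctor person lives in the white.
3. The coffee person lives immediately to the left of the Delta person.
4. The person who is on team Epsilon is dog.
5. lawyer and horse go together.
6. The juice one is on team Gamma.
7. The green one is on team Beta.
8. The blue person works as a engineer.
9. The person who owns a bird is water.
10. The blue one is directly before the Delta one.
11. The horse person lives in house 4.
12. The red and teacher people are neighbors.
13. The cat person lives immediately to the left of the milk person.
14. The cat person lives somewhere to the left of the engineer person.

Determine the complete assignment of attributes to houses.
Solution:

House | Color | Pet | Team | Profession | Drink
-----------------------------------------------
  1   | red | cat | Gamma | artist | juice
  2   | green | fish | Beta | teacher | milk
  3   | blue | dog | Epsilon | engineer | coffee
  4   | yellow | horse | Delta | lawyer | tea
  5   | white | bird | Alpha | doctor | water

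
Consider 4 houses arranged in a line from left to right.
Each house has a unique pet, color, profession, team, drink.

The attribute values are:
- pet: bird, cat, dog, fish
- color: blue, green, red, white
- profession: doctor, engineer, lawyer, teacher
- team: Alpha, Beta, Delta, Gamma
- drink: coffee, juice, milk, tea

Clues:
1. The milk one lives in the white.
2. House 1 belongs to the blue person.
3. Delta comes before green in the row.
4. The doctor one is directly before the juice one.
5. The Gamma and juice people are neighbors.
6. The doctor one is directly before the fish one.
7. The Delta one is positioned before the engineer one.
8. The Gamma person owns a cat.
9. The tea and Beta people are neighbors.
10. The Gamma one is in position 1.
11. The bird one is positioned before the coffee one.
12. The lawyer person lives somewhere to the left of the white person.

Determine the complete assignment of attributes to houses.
Solution:

House | Pet | Color | Profession | Team | Drink
-----------------------------------------------
  1   | cat | blue | doctor | Gamma | tea
  2   | fish | red | lawyer | Beta | juice
  3   | bird | white | teacher | Delta | milk
  4   | dog | green | engineer | Alpha | coffee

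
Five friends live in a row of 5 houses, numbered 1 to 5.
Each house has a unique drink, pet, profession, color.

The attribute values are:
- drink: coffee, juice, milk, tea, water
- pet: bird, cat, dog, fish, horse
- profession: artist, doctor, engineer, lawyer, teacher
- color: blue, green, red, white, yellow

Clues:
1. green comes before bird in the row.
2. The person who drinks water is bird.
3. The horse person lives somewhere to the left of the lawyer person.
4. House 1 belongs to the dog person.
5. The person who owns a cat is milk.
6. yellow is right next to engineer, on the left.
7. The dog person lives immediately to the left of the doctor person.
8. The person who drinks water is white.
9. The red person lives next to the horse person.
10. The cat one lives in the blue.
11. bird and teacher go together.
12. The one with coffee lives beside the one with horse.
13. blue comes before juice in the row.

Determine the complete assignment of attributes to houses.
Solution:

House | Drink | Pet | Profession | Color
----------------------------------------
  1   | coffee | dog | artist | red
  2   | tea | horse | doctor | yellow
  3   | milk | cat | engineer | blue
  4   | juice | fish | lawyer | green
  5   | water | bird | teacher | white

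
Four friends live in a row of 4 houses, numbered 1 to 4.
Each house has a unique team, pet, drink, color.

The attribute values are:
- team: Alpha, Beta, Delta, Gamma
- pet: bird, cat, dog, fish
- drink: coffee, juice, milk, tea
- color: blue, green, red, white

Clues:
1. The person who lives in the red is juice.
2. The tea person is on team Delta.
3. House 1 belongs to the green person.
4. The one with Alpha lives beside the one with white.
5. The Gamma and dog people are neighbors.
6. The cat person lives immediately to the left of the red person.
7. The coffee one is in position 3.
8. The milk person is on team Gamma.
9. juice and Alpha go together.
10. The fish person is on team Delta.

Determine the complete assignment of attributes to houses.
Solution:

House | Team | Pet | Drink | Color
----------------------------------
  1   | Gamma | cat | milk | green
  2   | Alpha | dog | juice | red
  3   | Beta | bird | coffee | white
  4   | Delta | fish | tea | blue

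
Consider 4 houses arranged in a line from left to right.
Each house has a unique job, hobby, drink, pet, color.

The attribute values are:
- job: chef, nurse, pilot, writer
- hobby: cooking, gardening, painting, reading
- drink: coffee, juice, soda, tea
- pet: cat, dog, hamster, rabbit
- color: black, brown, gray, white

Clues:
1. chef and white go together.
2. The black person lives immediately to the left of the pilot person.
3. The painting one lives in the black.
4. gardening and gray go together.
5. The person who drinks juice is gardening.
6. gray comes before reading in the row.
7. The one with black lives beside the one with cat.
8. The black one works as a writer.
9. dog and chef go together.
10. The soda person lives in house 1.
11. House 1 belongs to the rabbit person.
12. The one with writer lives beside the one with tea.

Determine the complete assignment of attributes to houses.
Solution:

House | Job | Hobby | Drink | Pet | Color
-----------------------------------------
  1   | writer | painting | soda | rabbit | black
  2   | pilot | cooking | tea | cat | brown
  3   | nurse | gardening | juice | hamster | gray
  4   | chef | reading | coffee | dog | white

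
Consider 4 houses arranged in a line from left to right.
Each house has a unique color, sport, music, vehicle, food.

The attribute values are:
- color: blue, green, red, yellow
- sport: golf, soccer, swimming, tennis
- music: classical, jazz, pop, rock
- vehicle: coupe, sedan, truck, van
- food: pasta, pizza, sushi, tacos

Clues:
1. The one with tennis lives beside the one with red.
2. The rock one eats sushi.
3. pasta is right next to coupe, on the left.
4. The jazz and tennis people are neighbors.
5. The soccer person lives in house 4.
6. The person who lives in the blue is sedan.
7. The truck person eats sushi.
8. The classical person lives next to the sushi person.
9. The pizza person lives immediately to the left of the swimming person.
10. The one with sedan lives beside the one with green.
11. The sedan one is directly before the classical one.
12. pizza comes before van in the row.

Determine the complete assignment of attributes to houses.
Solution:

House | Color | Sport | Music | Vehicle | Food
----------------------------------------------
  1   | blue | golf | jazz | sedan | pasta
  2   | green | tennis | classical | coupe | pizza
  3   | red | swimming | rock | truck | sushi
  4   | yellow | soccer | pop | van | tacos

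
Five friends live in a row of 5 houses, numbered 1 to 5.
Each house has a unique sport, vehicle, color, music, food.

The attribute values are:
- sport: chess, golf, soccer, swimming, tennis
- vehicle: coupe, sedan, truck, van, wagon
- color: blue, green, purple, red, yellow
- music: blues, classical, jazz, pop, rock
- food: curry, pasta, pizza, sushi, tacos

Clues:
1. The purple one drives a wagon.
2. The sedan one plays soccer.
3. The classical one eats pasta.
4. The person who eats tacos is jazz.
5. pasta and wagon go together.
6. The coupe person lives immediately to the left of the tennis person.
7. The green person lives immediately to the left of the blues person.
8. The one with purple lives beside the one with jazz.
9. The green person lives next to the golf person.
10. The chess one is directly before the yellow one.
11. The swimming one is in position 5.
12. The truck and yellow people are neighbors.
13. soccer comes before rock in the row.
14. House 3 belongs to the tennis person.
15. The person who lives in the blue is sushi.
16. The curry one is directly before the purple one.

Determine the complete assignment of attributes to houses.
Solution:

House | Sport | Vehicle | Color | Music | Food
----------------------------------------------
  1   | chess | truck | green | pop | pizza
  2   | golf | coupe | yellow | blues | curry
  3   | tennis | wagon | purple | classical | pasta
  4   | soccer | sedan | red | jazz | tacos
  5   | swimming | van | blue | rock | sushi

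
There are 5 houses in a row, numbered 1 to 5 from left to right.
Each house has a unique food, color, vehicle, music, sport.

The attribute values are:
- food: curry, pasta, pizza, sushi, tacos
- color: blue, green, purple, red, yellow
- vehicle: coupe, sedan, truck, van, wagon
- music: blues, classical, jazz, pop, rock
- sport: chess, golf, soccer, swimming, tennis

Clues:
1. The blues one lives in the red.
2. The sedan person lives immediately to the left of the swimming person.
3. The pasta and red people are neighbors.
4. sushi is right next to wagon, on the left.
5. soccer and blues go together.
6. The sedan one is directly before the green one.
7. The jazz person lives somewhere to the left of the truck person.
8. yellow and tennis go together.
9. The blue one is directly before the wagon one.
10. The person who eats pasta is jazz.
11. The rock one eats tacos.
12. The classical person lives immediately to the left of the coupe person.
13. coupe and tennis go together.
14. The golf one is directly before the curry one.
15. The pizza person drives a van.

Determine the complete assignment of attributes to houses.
Solution:

House | Food | Color | Vehicle | Music | Sport
----------------------------------------------
  1   | sushi | blue | sedan | pop | golf
  2   | curry | green | wagon | classical | swimming
  3   | pasta | yellow | coupe | jazz | tennis
  4   | pizza | red | van | blues | soccer
  5   | tacos | purple | truck | rock | chess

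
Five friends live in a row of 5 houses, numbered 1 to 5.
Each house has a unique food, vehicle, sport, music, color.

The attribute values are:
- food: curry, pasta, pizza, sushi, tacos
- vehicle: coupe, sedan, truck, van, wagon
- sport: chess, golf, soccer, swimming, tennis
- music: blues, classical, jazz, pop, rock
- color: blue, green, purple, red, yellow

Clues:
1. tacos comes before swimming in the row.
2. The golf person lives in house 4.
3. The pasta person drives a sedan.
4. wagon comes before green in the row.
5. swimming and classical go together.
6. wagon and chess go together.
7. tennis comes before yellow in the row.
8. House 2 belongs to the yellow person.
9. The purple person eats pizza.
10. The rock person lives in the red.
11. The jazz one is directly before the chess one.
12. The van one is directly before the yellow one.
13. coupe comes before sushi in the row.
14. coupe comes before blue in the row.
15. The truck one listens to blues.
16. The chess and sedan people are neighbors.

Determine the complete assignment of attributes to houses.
Solution:

House | Food | Vehicle | Sport | Music | Color
----------------------------------------------
  1   | pizza | van | tennis | jazz | purple
  2   | tacos | wagon | chess | pop | yellow
  3   | pasta | sedan | swimming | classical | green
  4   | curry | coupe | golf | rock | red
  5   | sushi | truck | soccer | blues | blue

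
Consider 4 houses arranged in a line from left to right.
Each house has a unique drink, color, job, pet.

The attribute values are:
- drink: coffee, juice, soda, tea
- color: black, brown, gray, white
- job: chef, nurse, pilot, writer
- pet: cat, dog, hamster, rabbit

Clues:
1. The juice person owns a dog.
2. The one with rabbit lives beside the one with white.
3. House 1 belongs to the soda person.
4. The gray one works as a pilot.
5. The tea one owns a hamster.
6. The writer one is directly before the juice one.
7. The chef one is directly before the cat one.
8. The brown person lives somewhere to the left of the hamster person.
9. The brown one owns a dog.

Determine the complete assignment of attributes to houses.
Solution:

House | Drink | Color | Job | Pet
---------------------------------
  1   | soda | black | chef | rabbit
  2   | coffee | white | writer | cat
  3   | juice | brown | nurse | dog
  4   | tea | gray | pilot | hamster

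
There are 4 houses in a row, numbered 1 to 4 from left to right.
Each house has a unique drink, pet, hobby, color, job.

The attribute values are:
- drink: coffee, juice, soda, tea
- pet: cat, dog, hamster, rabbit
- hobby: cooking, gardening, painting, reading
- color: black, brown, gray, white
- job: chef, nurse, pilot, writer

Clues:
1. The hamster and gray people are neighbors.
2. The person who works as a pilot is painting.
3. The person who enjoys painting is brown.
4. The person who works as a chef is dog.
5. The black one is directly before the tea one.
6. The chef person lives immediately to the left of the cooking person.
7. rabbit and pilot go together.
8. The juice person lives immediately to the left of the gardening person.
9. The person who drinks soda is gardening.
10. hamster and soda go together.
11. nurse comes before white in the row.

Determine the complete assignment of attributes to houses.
Solution:

House | Drink | Pet | Hobby | Color | Job
-----------------------------------------
  1   | juice | rabbit | painting | brown | pilot
  2   | soda | hamster | gardening | black | nurse
  3   | tea | dog | reading | gray | chef
  4   | coffee | cat | cooking | white | writer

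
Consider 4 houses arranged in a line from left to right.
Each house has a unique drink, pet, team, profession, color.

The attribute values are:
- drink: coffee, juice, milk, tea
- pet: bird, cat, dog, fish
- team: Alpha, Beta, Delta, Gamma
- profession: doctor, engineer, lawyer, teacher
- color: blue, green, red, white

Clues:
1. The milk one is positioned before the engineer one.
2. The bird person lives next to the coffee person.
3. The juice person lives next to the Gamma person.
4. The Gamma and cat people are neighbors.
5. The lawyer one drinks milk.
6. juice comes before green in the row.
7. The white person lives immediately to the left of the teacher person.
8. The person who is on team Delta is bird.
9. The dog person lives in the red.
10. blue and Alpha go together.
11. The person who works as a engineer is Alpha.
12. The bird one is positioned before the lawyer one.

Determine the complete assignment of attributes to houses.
Solution:

House | Drink | Pet | Team | Profession | Color
-----------------------------------------------
  1   | juice | bird | Delta | doctor | white
  2   | coffee | dog | Gamma | teacher | red
  3   | milk | cat | Beta | lawyer | green
  4   | tea | fish | Alpha | engineer | blue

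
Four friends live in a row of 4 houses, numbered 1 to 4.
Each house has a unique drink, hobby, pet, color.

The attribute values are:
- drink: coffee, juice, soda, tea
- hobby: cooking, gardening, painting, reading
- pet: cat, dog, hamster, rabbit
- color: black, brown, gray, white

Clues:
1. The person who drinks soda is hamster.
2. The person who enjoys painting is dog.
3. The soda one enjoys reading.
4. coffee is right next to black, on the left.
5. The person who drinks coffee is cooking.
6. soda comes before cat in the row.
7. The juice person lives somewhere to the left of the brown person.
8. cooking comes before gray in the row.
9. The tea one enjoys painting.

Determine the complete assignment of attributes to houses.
Solution:

House | Drink | Hobby | Pet | Color
-----------------------------------
  1   | coffee | cooking | rabbit | white
  2   | soda | reading | hamster | black
  3   | juice | gardening | cat | gray
  4   | tea | painting | dog | brown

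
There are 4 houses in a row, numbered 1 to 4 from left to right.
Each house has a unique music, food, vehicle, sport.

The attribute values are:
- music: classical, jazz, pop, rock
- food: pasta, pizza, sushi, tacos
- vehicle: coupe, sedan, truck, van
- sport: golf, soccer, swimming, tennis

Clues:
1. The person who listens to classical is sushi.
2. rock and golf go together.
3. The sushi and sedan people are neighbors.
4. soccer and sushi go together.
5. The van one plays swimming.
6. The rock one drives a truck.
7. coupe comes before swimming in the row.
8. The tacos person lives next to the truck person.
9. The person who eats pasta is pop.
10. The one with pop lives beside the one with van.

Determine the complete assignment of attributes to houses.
Solution:

House | Music | Food | Vehicle | Sport
--------------------------------------
  1   | classical | sushi | coupe | soccer
  2   | pop | pasta | sedan | tennis
  3   | jazz | tacos | van | swimming
  4   | rock | pizza | truck | golf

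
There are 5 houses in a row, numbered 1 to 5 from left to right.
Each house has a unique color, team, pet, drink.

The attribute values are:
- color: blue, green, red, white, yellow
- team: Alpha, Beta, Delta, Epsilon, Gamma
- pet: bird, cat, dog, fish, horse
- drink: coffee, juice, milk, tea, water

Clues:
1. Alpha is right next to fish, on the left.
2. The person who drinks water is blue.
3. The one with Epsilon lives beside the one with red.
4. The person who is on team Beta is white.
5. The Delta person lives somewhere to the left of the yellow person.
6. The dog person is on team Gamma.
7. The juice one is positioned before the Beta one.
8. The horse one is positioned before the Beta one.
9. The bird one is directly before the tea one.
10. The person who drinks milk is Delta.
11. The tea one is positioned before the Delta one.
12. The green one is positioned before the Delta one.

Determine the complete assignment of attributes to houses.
Solution:

House | Color | Team | Pet | Drink
----------------------------------
  1   | blue | Alpha | bird | water
  2   | green | Epsilon | fish | tea
  3   | red | Delta | horse | milk
  4   | yellow | Gamma | dog | juice
  5   | white | Beta | cat | coffee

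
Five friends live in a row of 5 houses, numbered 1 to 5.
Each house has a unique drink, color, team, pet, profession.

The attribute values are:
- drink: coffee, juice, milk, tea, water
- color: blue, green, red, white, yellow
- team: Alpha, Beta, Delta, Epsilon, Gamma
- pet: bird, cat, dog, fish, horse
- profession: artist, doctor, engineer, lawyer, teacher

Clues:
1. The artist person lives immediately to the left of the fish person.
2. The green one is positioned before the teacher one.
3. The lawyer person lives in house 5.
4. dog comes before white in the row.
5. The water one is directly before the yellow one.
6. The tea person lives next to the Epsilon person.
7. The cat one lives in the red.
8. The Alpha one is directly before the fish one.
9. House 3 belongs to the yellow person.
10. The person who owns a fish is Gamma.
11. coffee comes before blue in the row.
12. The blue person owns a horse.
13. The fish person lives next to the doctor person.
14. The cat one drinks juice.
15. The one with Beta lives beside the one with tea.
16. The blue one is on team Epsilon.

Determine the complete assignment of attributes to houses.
Solution:

House | Drink | Color | Team | Pet | Profession
-----------------------------------------------
  1   | juice | red | Alpha | cat | artist
  2   | water | green | Gamma | fish | engineer
  3   | coffee | yellow | Beta | dog | doctor
  4   | tea | white | Delta | bird | teacher
  5   | milk | blue | Epsilon | horse | lawyer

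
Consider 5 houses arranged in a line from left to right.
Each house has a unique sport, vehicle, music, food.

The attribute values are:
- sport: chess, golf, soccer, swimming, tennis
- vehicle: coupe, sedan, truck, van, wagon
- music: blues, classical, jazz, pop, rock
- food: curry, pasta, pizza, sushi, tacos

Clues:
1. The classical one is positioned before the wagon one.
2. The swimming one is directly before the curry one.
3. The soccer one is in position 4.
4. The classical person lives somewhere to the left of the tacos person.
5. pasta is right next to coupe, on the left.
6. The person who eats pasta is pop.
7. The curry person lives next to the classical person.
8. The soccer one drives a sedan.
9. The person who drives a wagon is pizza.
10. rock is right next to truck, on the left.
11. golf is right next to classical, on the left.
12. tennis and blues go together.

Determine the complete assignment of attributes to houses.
Solution:

House | Sport | Vehicle | Music | Food
--------------------------------------
  1   | swimming | van | pop | pasta
  2   | golf | coupe | rock | curry
  3   | chess | truck | classical | sushi
  4   | soccer | sedan | jazz | tacos
  5   | tennis | wagon | blues | pizza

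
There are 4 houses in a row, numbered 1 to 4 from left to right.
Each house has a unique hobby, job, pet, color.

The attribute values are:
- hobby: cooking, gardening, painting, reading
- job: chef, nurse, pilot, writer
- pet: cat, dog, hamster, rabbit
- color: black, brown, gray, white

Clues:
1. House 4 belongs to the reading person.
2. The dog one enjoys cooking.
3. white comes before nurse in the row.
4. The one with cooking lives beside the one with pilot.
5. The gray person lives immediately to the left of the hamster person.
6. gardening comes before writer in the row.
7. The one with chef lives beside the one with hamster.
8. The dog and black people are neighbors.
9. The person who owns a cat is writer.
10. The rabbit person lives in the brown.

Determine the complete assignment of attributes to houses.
Solution:

House | Hobby | Job | Pet | Color
---------------------------------
  1   | cooking | chef | dog | gray
  2   | gardening | pilot | hamster | black
  3   | painting | writer | cat | white
  4   | reading | nurse | rabbit | brown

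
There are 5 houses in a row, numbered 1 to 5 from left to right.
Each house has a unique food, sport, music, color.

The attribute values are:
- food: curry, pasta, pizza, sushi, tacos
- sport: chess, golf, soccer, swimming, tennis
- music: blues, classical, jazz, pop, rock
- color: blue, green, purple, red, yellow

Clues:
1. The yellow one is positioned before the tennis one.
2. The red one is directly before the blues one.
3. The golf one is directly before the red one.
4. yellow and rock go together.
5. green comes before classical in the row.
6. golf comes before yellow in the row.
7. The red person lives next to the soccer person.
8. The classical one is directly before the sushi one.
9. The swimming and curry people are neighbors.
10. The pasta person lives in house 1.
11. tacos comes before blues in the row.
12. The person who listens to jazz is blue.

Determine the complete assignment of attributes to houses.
Solution:

House | Food | Sport | Music | Color
------------------------------------
  1   | pasta | golf | pop | green
  2   | tacos | chess | classical | red
  3   | sushi | soccer | blues | purple
  4   | pizza | swimming | rock | yellow
  5   | curry | tennis | jazz | blue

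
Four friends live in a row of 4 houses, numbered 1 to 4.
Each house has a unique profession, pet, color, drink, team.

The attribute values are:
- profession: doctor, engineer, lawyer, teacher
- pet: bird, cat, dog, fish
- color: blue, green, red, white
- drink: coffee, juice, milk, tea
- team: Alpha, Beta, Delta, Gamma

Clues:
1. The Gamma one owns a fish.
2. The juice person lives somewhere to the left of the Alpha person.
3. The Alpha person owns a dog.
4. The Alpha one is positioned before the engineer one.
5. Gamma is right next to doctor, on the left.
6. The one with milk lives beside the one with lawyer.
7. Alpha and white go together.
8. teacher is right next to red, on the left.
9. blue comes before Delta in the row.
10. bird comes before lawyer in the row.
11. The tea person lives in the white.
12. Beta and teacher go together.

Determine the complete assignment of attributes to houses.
Solution:

House | Profession | Pet | Color | Drink | Team
-----------------------------------------------
  1   | teacher | bird | blue | milk | Beta
  2   | lawyer | fish | red | juice | Gamma
  3   | doctor | dog | white | tea | Alpha
  4   | engineer | cat | green | coffee | Delta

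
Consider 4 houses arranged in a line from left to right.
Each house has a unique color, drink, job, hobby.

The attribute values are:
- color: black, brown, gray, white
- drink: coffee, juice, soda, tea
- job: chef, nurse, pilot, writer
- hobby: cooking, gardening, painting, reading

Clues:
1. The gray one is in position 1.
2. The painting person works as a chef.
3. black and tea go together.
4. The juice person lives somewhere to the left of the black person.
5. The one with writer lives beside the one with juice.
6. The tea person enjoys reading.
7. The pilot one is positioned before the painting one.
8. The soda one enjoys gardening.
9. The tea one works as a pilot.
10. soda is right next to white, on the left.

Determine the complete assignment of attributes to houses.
Solution:

House | Color | Drink | Job | Hobby
-----------------------------------
  1   | gray | soda | writer | gardening
  2   | white | juice | nurse | cooking
  3   | black | tea | pilot | reading
  4   | brown | coffee | chef | painting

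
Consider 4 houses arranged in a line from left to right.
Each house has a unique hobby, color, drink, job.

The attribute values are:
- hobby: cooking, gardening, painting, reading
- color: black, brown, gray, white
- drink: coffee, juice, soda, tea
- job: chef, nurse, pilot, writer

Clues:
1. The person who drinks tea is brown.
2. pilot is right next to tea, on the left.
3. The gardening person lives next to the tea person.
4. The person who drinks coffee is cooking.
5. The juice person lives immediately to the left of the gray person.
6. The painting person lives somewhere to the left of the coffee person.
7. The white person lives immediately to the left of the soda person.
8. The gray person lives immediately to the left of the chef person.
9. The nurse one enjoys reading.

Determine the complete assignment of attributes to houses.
Solution:

House | Hobby | Color | Drink | Job
-----------------------------------
  1   | reading | white | juice | nurse
  2   | gardening | gray | soda | pilot
  3   | painting | brown | tea | chef
  4   | cooking | black | coffee | writer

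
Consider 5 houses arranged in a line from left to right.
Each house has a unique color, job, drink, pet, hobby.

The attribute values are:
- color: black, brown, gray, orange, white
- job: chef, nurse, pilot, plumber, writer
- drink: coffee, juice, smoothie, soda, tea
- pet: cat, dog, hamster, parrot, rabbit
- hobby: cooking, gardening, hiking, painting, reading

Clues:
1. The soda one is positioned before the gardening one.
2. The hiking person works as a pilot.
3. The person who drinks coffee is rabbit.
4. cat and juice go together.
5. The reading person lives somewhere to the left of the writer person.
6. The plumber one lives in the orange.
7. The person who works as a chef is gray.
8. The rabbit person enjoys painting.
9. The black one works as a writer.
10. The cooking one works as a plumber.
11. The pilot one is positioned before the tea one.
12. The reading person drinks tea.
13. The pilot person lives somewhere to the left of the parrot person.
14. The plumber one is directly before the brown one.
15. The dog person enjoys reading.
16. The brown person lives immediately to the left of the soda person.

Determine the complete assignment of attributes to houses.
Solution:

House | Color | Job | Drink | Pet | Hobby
-----------------------------------------
  1   | orange | plumber | juice | cat | cooking
  2   | brown | nurse | coffee | rabbit | painting
  3   | white | pilot | soda | hamster | hiking
  4   | gray | chef | tea | dog | reading
  5   | black | writer | smoothie | parrot | gardening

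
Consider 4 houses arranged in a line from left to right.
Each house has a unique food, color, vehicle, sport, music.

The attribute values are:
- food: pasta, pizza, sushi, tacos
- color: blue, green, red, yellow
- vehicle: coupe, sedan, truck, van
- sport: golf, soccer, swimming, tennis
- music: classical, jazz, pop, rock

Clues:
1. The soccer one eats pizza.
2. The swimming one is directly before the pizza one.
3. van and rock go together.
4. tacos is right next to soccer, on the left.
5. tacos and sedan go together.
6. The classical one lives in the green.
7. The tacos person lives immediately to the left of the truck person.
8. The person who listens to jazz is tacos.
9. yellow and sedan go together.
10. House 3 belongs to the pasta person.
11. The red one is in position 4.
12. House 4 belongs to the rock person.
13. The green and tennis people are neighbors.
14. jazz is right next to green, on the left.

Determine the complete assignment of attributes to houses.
Solution:

House | Food | Color | Vehicle | Sport | Music
----------------------------------------------
  1   | tacos | yellow | sedan | swimming | jazz
  2   | pizza | green | truck | soccer | classical
  3   | pasta | blue | coupe | tennis | pop
  4   | sushi | red | van | golf | rock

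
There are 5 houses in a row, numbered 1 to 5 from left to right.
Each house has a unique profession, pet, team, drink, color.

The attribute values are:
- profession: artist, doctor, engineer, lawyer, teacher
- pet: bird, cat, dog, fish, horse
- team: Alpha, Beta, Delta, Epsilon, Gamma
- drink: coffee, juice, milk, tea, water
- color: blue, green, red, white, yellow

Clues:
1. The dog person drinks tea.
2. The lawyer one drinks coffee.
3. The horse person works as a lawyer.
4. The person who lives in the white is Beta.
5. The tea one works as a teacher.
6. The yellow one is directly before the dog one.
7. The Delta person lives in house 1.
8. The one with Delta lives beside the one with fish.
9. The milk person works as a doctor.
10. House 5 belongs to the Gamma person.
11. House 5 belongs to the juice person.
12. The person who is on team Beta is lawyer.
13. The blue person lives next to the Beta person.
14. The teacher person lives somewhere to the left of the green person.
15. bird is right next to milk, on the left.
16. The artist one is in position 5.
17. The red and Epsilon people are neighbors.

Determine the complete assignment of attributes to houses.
Solution:

House | Profession | Pet | Team | Drink | Color
-----------------------------------------------
  1   | engineer | bird | Delta | water | red
  2   | doctor | fish | Epsilon | milk | yellow
  3   | teacher | dog | Alpha | tea | blue
  4   | lawyer | horse | Beta | coffee | white
  5   | artist | cat | Gamma | juice | green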